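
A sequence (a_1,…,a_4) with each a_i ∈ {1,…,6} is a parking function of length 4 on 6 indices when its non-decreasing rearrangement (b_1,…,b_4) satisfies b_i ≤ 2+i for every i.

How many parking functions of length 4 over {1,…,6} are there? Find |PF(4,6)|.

1029

Count = (6−4+1)·(6+1)^(4−1) = 3·343 = 1029 [KW]
Example (4,6,1,1) → sorted (1,1,4,6): b_i ≤ 2+i ∀i, a PF.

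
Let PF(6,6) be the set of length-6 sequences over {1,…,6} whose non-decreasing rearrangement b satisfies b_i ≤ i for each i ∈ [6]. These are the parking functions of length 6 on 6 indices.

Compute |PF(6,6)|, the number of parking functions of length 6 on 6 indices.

Count = 1·7^5 = 1×16807 = 16807 (Pollak)
E.g. (2,4,5,1,1,1) → sorted (1,1,1,2,4,5): b_i ≤ i ∀i, a PF.

16807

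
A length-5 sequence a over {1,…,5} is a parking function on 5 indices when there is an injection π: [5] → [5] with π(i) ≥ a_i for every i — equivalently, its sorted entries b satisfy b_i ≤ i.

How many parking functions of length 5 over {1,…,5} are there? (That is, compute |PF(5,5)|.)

1296

|PF(5,5)| = 1·6^4 = 1·1296 = 1296
One tuple (2,4,3,1,5) → sorted (1,2,3,4,5): b_i ≤ i ∀i, a PF.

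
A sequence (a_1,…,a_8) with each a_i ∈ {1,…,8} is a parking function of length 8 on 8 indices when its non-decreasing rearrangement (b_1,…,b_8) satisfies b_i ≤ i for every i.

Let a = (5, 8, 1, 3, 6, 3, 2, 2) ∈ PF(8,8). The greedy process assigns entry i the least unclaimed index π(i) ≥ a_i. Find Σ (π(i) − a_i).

Σπ = 8·9/2 = 36 (π permutes [8]); Σa = 5+8+1+3+6+3+2+2 = 30; disp = 36−30 = 6.

6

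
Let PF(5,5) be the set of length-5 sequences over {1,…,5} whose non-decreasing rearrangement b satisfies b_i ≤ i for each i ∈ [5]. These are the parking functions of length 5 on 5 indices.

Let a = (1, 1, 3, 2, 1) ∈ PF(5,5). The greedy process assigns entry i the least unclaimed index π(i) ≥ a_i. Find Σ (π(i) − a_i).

Σπ = 15 ({1..5} each once); Σa = 1+1+3+2+1 = 8; disp = 15−8 = 7.

7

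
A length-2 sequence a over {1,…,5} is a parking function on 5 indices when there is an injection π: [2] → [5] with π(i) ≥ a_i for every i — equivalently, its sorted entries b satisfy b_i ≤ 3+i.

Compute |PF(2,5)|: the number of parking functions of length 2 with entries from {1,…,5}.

|PF(2,5)| = (6−2)·6^(2−1) = 4 · 6 = 24 (Konheim–Weiss)
Example (1,1) → sorted (1,1): b_i ≤ 3+i ∀i, a PF.

24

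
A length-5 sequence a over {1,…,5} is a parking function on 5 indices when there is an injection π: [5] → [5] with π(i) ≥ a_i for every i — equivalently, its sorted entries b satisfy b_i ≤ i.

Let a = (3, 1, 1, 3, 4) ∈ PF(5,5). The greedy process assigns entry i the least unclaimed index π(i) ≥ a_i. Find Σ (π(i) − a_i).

3

Σπ = 5·6/2 = 15 (π permutes [5]); Σa = 3+1+1+3+4 = 12; disp = 15−12 = 3.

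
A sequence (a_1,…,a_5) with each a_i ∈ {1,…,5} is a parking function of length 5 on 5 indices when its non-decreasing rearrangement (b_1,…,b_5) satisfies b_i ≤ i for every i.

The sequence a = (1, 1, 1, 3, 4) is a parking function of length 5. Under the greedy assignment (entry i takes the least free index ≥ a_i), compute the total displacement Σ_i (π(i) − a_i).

Σπ = 15 ({1..5} each once); Σa = 1+1+1+3+4 = 10; disp = 15−10 = 5.

5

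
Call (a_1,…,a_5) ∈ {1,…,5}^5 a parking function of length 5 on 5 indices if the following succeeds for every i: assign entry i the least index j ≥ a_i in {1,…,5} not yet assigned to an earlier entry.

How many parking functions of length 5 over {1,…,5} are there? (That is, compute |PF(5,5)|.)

|PF(5,5)| = (5+1−5)·(5+1)^{5−1} = 1×1296 = 1296 [KW]
One tuple (2,1,3,2,1) → sorted (1,1,2,2,3): b_i ≤ i ∀i, a PF.

1296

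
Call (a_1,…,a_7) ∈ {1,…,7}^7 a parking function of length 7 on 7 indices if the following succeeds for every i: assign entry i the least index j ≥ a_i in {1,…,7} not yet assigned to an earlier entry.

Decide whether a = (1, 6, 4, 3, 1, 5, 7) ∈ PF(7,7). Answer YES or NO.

Rearranged: b = (1, 1, 3, 4, 5, 6, 7).
  b_1=1 ≤ 1
  b_2=1 ≤ 2
  b_3=3 ≤ 3
  b_4=4 ≤ 4
  b_5=5 ≤ 5
  b_6=6 ≤ 6
  b_7=7 ≤ 7
All bounds hold ⇒ YES

YES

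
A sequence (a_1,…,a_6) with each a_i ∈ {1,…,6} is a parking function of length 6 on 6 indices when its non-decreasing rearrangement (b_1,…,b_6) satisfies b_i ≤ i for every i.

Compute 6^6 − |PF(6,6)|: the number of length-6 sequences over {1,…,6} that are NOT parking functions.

29849

|PF| = (6+1−6)·(6+1)^{6−1} = 1×16807 = 16807
One tuple (6,5,6,5,5,1) → sorted (1,5,5,5,6,6): b_2=5>2, not a PF.
6^6 − 16807 = 46656 − 16807 = 29849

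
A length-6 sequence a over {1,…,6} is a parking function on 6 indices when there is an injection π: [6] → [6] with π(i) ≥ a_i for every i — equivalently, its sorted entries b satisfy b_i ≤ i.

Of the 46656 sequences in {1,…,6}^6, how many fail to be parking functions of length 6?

|PF| = (6−6+1)·(6+1)^(6−1) = 1 · 16807 = 16807 (Pollak)
Example (1,5,5,6,6,4) → sorted (1,4,5,5,6,6): b_2=4>2, not a PF.
So 46656 − 16807 = 29849 fail.

29849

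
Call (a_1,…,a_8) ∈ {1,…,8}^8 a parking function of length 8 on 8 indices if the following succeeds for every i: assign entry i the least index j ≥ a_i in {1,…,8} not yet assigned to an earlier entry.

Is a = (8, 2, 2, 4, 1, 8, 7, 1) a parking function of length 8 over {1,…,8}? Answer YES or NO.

Rearranged: b = (1, 1, 2, 2, 4, 7, 8, 8).
  b_1=1 ≤ 1
  b_2=1 ≤ 2
  b_3=2 ≤ 3
  b_4=2 ≤ 4
  b_5=4 ≤ 5
  b_6=7 > 6
  fails at i=6 ⇒ NO

NO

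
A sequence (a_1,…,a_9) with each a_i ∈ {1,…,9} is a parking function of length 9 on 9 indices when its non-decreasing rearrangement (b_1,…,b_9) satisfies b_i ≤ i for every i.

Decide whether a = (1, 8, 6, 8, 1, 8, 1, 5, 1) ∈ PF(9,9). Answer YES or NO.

Order a: b = (1, 1, 1, 1, 5, 6, 8, 8, 8).
  b_1=1 ≤ 1
  b_2=1 ≤ 2
  b_3=1 ≤ 3
  b_4=1 ≤ 4
  b_5=5 ≤ 5
  b_6=6 ≤ 6
  b_7=8 > 7
  fails at i=7 ⇒ NO

NO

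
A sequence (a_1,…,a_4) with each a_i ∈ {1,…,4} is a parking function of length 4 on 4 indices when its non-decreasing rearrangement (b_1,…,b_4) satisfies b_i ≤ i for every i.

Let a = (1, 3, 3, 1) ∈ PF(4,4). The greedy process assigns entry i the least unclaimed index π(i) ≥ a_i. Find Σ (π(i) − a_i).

2

Σπ(i) = 1+…+4 = 10; Σa = 1+3+3+1 = 8; disp = 10−8 = 2.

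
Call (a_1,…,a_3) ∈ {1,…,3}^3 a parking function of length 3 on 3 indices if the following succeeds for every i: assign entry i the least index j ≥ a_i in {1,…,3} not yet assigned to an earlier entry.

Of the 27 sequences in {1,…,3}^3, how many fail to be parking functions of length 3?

11

Count = (3+1−3)·(3+1)^{3−1} = 1×16 = 16 [KW]
Example (1,3,3) → sorted (1,3,3): b_2=3>2, not a PF.
3^3 − 16 = 27 − 16 = 11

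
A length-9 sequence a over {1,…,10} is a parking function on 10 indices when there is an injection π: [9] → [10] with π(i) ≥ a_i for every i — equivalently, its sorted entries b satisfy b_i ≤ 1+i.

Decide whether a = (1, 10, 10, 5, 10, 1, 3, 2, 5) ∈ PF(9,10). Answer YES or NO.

NO

Sorted: b = (1, 1, 2, 3, 5, 5, 10, 10, 10).
  b_1=1 ≤ 2
  b_2=1 ≤ 3
  b_3=2 ≤ 4
  b_4=3 ≤ 5
  b_5=5 ≤ 6
  b_6=5 ≤ 7
  b_7=10 > 8
  fails at i=7 ⇒ NO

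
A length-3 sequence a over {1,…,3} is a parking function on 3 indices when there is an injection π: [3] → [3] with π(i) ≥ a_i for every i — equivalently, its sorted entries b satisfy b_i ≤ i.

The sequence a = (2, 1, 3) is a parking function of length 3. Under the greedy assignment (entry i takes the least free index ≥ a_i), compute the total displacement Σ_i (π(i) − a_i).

Σπ = 6 ({1..3} each once); Σa = 2+1+3 = 6; disp = 6−6 = 0.

0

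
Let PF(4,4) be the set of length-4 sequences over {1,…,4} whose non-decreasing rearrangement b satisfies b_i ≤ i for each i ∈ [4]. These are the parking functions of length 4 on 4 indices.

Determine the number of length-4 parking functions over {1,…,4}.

125

Count = (4−4+1)·(4+1)^(4−1) = 1·125 = 125
One tuple (2,1,2,1) → sorted (1,1,2,2): b_i ≤ i ∀i, a PF.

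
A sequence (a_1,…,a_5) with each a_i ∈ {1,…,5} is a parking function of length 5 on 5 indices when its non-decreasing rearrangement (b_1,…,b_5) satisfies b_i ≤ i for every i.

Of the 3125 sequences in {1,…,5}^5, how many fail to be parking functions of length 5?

1829

|PF(5,5)| = (6−5)·6^(5−1) = 1 · 1296 = 1296
Check (5,4,2,5,4) → sorted (2,4,4,5,5): b_1=2>1, not a PF.
So 3125 − 1296 = 1829 fail.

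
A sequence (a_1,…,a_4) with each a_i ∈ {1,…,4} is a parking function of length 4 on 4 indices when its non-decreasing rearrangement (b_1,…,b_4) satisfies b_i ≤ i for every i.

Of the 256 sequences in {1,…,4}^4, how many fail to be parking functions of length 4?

131

#PF = (4−4+1)·(4+1)^(4−1) = 1×125 = 125 (Konheim–Weiss)
Example (3,4,3,2) → sorted (2,3,3,4): b_1=2>1, not a PF.
So 256 − 125 = 131 fail.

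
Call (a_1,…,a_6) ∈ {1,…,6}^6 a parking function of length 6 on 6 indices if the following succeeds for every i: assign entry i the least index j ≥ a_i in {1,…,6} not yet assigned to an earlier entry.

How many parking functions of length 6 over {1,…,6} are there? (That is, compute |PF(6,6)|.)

|PF| = (7−6)·7^(6−1) = 1·16807 = 16807
Check (5,1,3,6,2,4) → sorted (1,2,3,4,5,6): b_i ≤ i ∀i, a PF.

16807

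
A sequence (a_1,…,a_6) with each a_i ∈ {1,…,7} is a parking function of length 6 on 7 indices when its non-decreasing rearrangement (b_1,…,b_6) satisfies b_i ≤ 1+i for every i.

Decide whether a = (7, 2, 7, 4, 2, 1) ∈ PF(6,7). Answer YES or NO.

NO

Sorted: b = (1, 2, 2, 4, 7, 7).
  b_1=1 ≤ 2
  b_2=2 ≤ 3
  b_3=2 ≤ 4
  b_4=4 ≤ 5
  b_5=7 > 6
  fails at i=5 ⇒ NO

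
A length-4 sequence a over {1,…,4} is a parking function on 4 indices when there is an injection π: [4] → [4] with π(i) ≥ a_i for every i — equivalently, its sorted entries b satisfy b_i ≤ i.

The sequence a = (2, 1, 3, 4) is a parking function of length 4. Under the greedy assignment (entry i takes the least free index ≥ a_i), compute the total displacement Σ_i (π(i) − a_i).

Σπ = 4·5/2 = 10 (π permutes [4]); Σa = 2+1+3+4 = 10; disp = 10−10 = 0.

0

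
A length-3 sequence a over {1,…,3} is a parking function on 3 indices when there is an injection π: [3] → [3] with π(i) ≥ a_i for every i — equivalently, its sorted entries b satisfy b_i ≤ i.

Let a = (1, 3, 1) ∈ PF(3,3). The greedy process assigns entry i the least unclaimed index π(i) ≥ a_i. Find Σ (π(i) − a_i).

Σπ = 3·4/2 = 6 (π permutes [3]); Σa = 1+3+1 = 5; disp = 6−5 = 1.

1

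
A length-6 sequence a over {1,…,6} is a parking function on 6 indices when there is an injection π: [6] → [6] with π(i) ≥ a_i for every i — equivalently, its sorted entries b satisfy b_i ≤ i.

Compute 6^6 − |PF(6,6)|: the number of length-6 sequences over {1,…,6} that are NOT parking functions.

29849

|PF(6,6)| = 1·7^5 = 1×16807 = 16807 (Konheim–Weiss)
E.g. (3,6,5,3,3,6) → sorted (3,3,3,5,6,6): b_1=3>1, not a PF.
So 46656 − 16807 = 29849 fail.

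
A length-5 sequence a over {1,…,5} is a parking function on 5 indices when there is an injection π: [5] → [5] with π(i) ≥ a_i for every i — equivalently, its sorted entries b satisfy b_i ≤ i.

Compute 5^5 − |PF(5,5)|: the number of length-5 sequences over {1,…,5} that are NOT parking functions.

1829

Count = (5−5+1)·(5+1)^(5−1) = 1·1296 = 1296 [KW]
One tuple (5,4,5,5,5) → sorted (4,5,5,5,5): b_1=4>1, not a PF.
Total 3125; non-PF = 3125−1296 = 1829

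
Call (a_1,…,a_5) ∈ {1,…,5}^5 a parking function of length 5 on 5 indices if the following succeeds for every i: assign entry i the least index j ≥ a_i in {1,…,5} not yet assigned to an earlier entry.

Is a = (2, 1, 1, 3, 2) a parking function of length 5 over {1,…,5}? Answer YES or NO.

YES

Rearranged: b = (1, 1, 2, 2, 3).
  b_1=1 ≤ 1
  b_2=1 ≤ 2
  b_3=2 ≤ 3
  b_4=2 ≤ 4
  b_5=3 ≤ 5
All bounds hold ⇒ YES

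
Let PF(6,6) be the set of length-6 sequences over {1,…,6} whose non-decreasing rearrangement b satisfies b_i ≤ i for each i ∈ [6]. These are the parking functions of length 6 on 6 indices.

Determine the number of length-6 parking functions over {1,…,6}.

#PF = (6−6+1)·(6+1)^(6−1) = 1 · 16807 = 16807 (Konheim–Weiss)
E.g. (2,1,5,4,2,2) → sorted (1,2,2,2,4,5): b_i ≤ i ∀i, a PF.

16807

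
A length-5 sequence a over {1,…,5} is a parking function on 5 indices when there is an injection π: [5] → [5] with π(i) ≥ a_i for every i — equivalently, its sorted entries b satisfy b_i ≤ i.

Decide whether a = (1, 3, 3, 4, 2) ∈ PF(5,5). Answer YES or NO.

Order a: b = (1, 2, 3, 3, 4).
  b_1=1 ≤ 1
  b_2=2 ≤ 2
  b_3=3 ≤ 3
  b_4=3 ≤ 4
  b_5=4 ≤ 5
All bounds hold ⇒ YES

YES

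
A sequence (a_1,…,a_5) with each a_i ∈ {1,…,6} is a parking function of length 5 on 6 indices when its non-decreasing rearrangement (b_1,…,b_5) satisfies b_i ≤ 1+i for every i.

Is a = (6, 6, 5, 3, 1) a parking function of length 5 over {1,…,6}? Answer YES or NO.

NO

Rearranged: b = (1, 3, 5, 6, 6).
  b_1=1 ≤ 2
  b_2=3 ≤ 3
  b_3=5 > 4
  fails at i=3 ⇒ NO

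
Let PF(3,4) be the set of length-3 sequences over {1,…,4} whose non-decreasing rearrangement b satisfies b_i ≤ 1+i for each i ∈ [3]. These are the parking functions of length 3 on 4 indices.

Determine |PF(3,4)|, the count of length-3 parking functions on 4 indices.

|PF| = (5−3)·5^(3−1) = 2 · 25 = 50 [KW]
One tuple (4,2,1) → sorted (1,2,4): b_i ≤ 1+i ∀i, a PF.

50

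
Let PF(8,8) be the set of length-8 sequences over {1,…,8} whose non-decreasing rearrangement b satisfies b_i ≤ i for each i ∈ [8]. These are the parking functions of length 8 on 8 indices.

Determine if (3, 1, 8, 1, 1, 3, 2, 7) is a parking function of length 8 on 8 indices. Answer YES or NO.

YES

Order a: b = (1, 1, 1, 2, 3, 3, 7, 8).
  b_1=1 ≤ 1
  b_2=1 ≤ 2
  b_3=1 ≤ 3
  b_4=2 ≤ 4
  b_5=3 ≤ 5
  b_6=3 ≤ 6
  b_7=7 ≤ 7
  b_8=8 ≤ 8
All bounds hold ⇒ YES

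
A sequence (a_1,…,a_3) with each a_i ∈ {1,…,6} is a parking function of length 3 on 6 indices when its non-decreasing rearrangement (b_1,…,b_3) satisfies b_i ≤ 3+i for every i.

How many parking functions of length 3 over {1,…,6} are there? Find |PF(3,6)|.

|PF(3,6)| = (6+1−3)·(6+1)^{3−1} = 4·49 = 196 [KW]
One tuple (4,2,4) → sorted (2,4,4): b_i ≤ 3+i ∀i, a PF.

196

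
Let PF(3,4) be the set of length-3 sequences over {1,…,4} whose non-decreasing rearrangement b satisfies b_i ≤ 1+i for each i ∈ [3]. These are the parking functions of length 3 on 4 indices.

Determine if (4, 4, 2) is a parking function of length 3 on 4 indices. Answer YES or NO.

NO

Rearranged: b = (2, 4, 4).
  b_1=2 ≤ 2
  b_2=4 > 3
  fails at i=2 ⇒ NO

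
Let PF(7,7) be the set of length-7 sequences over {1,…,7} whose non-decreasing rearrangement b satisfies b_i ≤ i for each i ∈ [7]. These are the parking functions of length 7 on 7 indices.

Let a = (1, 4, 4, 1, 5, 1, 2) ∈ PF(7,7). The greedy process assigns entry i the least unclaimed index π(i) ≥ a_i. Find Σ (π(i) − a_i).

10

Σπ = 28 ({1..7} each once); Σa = 1+4+4+1+5+1+2 = 18; disp = 28−18 = 10.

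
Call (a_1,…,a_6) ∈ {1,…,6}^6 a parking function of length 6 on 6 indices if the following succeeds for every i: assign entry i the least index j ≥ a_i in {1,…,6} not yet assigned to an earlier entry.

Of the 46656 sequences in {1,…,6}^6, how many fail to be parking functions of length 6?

29849

|PF| = (7−6)·7^(6−1) = 1·16807 = 16807 (Pollak)
E.g. (3,5,4,4,2,6) → sorted (2,3,4,4,5,6): b_1=2>1, not a PF.
Total 46656; non-PF = 46656−16807 = 29849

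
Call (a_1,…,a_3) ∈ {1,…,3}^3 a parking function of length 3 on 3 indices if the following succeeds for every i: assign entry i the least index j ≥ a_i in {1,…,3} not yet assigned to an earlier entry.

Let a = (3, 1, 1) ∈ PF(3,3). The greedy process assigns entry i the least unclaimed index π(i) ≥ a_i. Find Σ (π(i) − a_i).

1

Σπ = 3·4/2 = 6 (π permutes [3]); Σa = 3+1+1 = 5; disp = 6−5 = 1.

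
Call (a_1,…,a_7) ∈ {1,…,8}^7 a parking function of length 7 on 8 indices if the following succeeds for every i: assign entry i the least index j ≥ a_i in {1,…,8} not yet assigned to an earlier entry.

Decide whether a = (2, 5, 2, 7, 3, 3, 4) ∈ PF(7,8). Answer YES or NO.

Sorted: b = (2, 2, 3, 3, 4, 5, 7).
  b_1=2 ≤ 2
  b_2=2 ≤ 3
  b_3=3 ≤ 4
  b_4=3 ≤ 5
  b_5=4 ≤ 6
  b_6=5 ≤ 7
  b_7=7 ≤ 8
All bounds hold ⇒ YES

YES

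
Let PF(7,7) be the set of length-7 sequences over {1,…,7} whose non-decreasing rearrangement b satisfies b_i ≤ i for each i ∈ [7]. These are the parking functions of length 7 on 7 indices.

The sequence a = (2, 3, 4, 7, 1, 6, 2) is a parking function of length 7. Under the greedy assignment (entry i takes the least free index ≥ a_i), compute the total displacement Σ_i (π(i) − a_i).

Σπ = 28 ({1..7} each once); Σa = 2+3+4+7+1+6+2 = 25; disp = 28−25 = 3.

3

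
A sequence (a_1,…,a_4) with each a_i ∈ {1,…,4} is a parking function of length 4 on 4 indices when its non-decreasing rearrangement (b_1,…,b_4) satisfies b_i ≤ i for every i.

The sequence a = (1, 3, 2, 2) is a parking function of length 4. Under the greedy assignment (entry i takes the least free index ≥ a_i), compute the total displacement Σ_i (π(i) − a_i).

Σπ = 10 ({1..4} each once); Σa = 1+3+2+2 = 8; disp = 10−8 = 2.

2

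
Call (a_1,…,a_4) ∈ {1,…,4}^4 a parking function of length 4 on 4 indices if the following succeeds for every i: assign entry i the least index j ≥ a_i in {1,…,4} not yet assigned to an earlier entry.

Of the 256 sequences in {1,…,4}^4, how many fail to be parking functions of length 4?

|PF| = (5−4)·5^(4−1) = 1 · 125 = 125
E.g. (3,4,2,3) → sorted (2,3,3,4): b_1=2>1, not a PF.
Total 256; non-PF = 256−125 = 131

131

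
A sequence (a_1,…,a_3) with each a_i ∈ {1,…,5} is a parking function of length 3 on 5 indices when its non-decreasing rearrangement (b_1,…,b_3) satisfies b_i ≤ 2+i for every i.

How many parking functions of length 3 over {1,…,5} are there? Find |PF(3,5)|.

108

#PF = 3·6^2 = 3 · 36 = 108 [KW]
Example (5,3,2) → sorted (2,3,5): b_i ≤ 2+i ∀i, a PF.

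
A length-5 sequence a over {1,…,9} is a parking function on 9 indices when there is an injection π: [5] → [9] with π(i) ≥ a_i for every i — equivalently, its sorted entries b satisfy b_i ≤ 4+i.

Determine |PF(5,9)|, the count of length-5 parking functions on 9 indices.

Count = 5·10^4 = 5·10000 = 50000 (Konheim–Weiss)
Example (3,1,7,3,6) → sorted (1,3,3,6,7): b_i ≤ 4+i ∀i, a PF.

50000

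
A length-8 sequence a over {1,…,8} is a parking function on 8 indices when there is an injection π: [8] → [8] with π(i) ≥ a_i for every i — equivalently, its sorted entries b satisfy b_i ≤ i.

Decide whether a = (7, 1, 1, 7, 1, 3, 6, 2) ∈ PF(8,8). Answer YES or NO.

Sorted: b = (1, 1, 1, 2, 3, 6, 7, 7).
  b_1=1 ≤ 1
  b_2=1 ≤ 2
  b_3=1 ≤ 3
  b_4=2 ≤ 4
  b_5=3 ≤ 5
  b_6=6 ≤ 6
  b_7=7 ≤ 7
  b_8=7 ≤ 8
All bounds hold ⇒ YES

YES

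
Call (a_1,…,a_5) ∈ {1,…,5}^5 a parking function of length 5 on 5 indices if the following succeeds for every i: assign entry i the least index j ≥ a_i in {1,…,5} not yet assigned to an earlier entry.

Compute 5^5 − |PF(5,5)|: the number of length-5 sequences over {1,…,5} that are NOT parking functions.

1829

Count = (6−5)·6^(5−1) = 1·1296 = 1296 (Pollak)
Check (5,5,5,5,4) → sorted (4,5,5,5,5): b_1=4>1, not a PF.
So 3125 − 1296 = 1829 fail.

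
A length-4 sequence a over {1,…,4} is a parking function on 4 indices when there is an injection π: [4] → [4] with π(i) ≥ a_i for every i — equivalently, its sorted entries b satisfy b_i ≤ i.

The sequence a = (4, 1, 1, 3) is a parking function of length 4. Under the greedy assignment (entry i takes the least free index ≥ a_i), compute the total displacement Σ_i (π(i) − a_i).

Σπ = 4·5/2 = 10 (π permutes [4]); Σa = 4+1+1+3 = 9; disp = 10−9 = 1.

1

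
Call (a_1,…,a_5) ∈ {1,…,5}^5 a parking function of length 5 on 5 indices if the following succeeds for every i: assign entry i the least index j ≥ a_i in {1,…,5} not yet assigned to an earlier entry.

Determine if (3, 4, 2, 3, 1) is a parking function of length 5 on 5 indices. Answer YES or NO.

Order a: b = (1, 2, 3, 3, 4).
  b_1=1 ≤ 1
  b_2=2 ≤ 2
  b_3=3 ≤ 3
  b_4=3 ≤ 4
  b_5=4 ≤ 5
All bounds hold ⇒ YES

YES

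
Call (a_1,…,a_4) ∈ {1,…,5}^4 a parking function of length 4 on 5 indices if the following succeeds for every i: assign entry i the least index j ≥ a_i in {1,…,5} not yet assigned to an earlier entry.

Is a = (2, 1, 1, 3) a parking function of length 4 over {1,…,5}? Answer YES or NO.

Rearranged: b = (1, 1, 2, 3).
  b_1=1 ≤ 2
  b_2=1 ≤ 3
  b_3=2 ≤ 4
  b_4=3 ≤ 5
All bounds hold ⇒ YES

YES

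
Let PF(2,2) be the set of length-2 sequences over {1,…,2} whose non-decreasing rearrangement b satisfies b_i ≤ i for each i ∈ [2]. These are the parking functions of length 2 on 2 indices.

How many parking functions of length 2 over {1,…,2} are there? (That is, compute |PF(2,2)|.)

3

Count = (2−2+1)·(2+1)^(2−1) = 1×3 = 3 (Konheim–Weiss)
E.g. (2,1) → sorted (1,2): b_i ≤ i ∀i, a PF.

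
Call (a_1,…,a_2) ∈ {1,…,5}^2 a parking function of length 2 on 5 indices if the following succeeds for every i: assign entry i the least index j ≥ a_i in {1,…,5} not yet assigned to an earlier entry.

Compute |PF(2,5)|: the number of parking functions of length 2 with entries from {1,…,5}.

24

#PF = (5−2+1)·(5+1)^(2−1) = 4 · 6 = 24 (Pollak)
One tuple (3,1) → sorted (1,3): b_i ≤ 3+i ∀i, a PF.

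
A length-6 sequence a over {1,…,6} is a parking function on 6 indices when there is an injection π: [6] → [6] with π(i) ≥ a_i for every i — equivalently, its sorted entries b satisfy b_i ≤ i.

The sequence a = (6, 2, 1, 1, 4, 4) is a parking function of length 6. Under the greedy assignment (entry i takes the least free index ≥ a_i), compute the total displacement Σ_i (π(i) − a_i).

3

Σπ = 21 ({1..6} each once); Σa = 6+2+1+1+4+4 = 18; disp = 21−18 = 3.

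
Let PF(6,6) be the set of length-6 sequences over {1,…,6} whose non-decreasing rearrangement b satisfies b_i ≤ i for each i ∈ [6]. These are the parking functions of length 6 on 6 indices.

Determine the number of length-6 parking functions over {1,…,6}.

|PF(6,6)| = 1·7^5 = 1 · 16807 = 16807
E.g. (2,4,2,6,4,1) → sorted (1,2,2,4,4,6): b_i ≤ i ∀i, a PF.

16807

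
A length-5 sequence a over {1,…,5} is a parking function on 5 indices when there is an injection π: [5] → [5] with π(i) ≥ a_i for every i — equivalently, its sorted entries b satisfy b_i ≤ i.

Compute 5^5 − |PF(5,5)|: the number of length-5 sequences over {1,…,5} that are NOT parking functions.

1829

|PF(5,5)| = (5−5+1)·(5+1)^(5−1) = 1 · 1296 = 1296 (Pollak)
Check (3,4,5,4,1) → sorted (1,3,4,4,5): b_2=3>2, not a PF.
So 3125 − 1296 = 1829 fail.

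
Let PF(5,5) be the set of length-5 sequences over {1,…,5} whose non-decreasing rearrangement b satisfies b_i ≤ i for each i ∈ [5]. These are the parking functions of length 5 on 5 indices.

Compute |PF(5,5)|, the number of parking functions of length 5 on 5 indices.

Count = (6−5)·6^(5−1) = 1·1296 = 1296 [KW]
One tuple (5,3,1,2,3) → sorted (1,2,3,3,5): b_i ≤ i ∀i, a PF.

1296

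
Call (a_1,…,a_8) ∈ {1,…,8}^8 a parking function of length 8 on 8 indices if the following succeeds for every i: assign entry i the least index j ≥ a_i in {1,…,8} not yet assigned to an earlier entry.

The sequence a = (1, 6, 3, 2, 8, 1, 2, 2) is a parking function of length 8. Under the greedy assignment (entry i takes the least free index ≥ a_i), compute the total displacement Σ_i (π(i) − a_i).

11

Σπ(i) = 1+…+8 = 36; Σa = 1+6+3+2+8+1+2+2 = 25; disp = 36−25 = 11.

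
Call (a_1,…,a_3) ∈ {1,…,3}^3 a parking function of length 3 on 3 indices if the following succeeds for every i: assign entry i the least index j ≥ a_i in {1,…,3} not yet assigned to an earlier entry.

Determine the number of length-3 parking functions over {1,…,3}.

#PF = (4−3)·4^(3−1) = 1 · 16 = 16
Check (1,1,3) → sorted (1,1,3): b_i ≤ i ∀i, a PF.

16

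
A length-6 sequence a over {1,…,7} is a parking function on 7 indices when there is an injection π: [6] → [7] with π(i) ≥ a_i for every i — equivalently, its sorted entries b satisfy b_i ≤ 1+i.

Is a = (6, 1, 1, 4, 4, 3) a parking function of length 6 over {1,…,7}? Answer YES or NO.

YES

Sorted: b = (1, 1, 3, 4, 4, 6).
  b_1=1 ≤ 2
  b_2=1 ≤ 3
  b_3=3 ≤ 4
  b_4=4 ≤ 5
  b_5=4 ≤ 6
  b_6=6 ≤ 7
All bounds hold ⇒ YES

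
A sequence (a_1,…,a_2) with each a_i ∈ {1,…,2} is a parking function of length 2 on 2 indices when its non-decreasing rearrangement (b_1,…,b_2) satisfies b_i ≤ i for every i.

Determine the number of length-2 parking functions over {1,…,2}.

3

Count = (2−2+1)·(2+1)^(2−1) = 1×3 = 3 (Pollak)
One tuple (1,1) → sorted (1,1): b_i ≤ i ∀i, a PF.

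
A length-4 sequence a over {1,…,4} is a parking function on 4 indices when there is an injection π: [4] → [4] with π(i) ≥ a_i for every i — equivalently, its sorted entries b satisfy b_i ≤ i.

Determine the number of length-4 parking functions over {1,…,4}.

125

|PF| = (4+1−4)·(4+1)^{4−1} = 1×125 = 125 [KW]
One tuple (3,4,1,2) → sorted (1,2,3,4): b_i ≤ i ∀i, a PF.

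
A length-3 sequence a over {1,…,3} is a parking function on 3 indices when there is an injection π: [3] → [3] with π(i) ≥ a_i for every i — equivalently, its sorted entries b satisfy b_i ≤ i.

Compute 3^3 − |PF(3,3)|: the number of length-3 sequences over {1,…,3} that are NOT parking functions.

|PF(3,3)| = (4−3)·4^(3−1) = 1 · 16 = 16 (Pollak)
One tuple (2,3,3) → sorted (2,3,3): b_1=2>1, not a PF.
Total 27; non-PF = 27−16 = 11

11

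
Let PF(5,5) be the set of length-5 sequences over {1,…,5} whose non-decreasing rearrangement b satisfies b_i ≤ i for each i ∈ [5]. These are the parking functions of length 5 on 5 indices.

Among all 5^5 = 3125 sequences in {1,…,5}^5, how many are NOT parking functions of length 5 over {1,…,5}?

Count = (6−5)·6^(5−1) = 1·1296 = 1296 (Pollak)
One tuple (5,5,5,3,5) → sorted (3,5,5,5,5): b_1=3>1, not a PF.
5^5 − 1296 = 3125 − 1296 = 1829

1829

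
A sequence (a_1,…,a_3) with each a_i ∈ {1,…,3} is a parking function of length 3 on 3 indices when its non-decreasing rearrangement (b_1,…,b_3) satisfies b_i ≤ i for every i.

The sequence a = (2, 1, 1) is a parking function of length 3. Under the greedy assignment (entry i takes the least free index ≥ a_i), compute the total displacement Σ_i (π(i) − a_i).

Σπ(i) = 1+…+3 = 6; Σa = 2+1+1 = 4; disp = 6−4 = 2.

2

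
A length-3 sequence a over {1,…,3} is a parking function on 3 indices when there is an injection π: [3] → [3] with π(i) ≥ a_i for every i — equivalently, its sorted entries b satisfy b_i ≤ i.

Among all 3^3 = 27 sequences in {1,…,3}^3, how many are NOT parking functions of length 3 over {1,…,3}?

11

|PF| = (4−3)·4^(3−1) = 1 · 16 = 16 (Pollak)
E.g. (2,2,2) → sorted (2,2,2): b_1=2>1, not a PF.
3^3 − 16 = 27 − 16 = 11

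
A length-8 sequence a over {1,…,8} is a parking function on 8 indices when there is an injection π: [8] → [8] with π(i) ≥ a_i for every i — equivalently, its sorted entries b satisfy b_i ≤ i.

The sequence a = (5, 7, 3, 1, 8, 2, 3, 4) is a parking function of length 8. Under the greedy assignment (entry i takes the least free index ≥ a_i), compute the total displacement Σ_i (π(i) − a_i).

3

Σπ = 8·9/2 = 36 (π permutes [8]); Σa = 5+7+3+1+8+2+3+4 = 33; disp = 36−33 = 3.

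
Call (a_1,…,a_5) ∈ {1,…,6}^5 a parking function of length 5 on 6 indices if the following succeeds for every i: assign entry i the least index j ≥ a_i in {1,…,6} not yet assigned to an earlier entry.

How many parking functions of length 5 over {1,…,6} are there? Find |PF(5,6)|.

4802

Count = 2·7^4 = 2×2401 = 4802 (Pollak)
One tuple (5,5,2,1,3) → sorted (1,2,3,5,5): b_i ≤ 1+i ∀i, a PF.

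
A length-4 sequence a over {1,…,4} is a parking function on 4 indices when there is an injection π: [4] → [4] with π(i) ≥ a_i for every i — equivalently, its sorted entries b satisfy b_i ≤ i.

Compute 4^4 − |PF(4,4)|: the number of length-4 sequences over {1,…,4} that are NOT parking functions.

|PF| = 1·5^3 = 1×125 = 125 (Konheim–Weiss)
E.g. (1,3,4,4) → sorted (1,3,4,4): b_2=3>2, not a PF.
Total 256; non-PF = 256−125 = 131

131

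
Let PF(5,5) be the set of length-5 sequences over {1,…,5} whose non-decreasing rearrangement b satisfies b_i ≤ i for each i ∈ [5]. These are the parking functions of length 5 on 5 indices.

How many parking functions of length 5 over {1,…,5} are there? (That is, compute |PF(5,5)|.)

|PF(5,5)| = (6−5)·6^(5−1) = 1×1296 = 1296 [KW]
E.g. (1,3,1,4,1) → sorted (1,1,1,3,4): b_i ≤ i ∀i, a PF.

1296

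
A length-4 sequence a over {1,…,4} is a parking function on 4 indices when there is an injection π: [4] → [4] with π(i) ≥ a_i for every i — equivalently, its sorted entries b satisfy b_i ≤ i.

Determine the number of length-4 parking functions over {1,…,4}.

125

|PF| = (4−4+1)·(4+1)^(4−1) = 1·125 = 125
One tuple (1,3,1,4) → sorted (1,1,3,4): b_i ≤ i ∀i, a PF.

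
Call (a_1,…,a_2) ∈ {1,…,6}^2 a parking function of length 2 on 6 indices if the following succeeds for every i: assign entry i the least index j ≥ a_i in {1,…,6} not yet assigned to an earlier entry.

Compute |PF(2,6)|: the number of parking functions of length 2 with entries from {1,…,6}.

35

#PF = (6+1−2)·(6+1)^{2−1} = 5·7 = 35 [KW]
Check (2,5) → sorted (2,5): b_i ≤ 4+i ∀i, a PF.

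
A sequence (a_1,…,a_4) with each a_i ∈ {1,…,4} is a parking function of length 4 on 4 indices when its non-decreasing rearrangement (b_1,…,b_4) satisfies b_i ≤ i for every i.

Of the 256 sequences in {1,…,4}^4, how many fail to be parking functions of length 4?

131

Count = (4−4+1)·(4+1)^(4−1) = 1×125 = 125 (Konheim–Weiss)
Example (4,1,4,2) → sorted (1,2,4,4): b_3=4>3, not a PF.
4^4 − 125 = 256 − 125 = 131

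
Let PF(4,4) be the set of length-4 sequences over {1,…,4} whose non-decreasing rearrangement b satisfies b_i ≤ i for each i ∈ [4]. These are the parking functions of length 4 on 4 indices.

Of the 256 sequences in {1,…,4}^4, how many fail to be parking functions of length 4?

131

|PF(4,4)| = (4+1−4)·(4+1)^{4−1} = 1 · 125 = 125
Check (4,3,4,1) → sorted (1,3,4,4): b_2=3>2, not a PF.
So 256 − 125 = 131 fail.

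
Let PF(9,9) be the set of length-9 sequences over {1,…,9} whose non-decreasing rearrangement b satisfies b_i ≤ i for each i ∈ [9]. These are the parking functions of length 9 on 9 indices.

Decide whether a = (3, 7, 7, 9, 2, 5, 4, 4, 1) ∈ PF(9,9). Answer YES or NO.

YES

Order a: b = (1, 2, 3, 4, 4, 5, 7, 7, 9).
  b_1=1 ≤ 1
  b_2=2 ≤ 2
  b_3=3 ≤ 3
  b_4=4 ≤ 4
  b_5=4 ≤ 5
  b_6=5 ≤ 6
  b_7=7 ≤ 7
  b_8=7 ≤ 8
  b_9=9 ≤ 9
All bounds hold ⇒ YES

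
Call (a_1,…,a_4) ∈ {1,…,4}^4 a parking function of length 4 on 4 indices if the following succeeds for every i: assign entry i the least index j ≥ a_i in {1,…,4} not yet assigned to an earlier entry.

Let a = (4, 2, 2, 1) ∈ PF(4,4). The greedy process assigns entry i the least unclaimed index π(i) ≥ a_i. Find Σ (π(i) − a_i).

1

Σπ = 4·5/2 = 10 (π permutes [4]); Σa = 4+2+2+1 = 9; disp = 10−9 = 1.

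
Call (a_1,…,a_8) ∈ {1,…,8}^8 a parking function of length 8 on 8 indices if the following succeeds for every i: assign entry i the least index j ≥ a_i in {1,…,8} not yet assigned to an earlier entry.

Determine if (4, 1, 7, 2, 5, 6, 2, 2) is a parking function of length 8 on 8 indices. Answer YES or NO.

Order a: b = (1, 2, 2, 2, 4, 5, 6, 7).
  b_1=1 ≤ 1
  b_2=2 ≤ 2
  b_3=2 ≤ 3
  b_4=2 ≤ 4
  b_5=4 ≤ 5
  b_6=5 ≤ 6
  b_7=6 ≤ 7
  b_8=7 ≤ 8
All bounds hold ⇒ YES

YES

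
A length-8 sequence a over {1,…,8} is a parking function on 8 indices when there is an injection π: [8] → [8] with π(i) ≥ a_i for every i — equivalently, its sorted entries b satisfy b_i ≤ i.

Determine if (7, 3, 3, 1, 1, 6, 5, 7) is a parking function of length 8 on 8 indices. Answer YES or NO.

YES

Rearranged: b = (1, 1, 3, 3, 5, 6, 7, 7).
  b_1=1 ≤ 1
  b_2=1 ≤ 2
  b_3=3 ≤ 3
  b_4=3 ≤ 4
  b_5=5 ≤ 5
  b_6=6 ≤ 6
  b_7=7 ≤ 7
  b_8=7 ≤ 8
All bounds hold ⇒ YES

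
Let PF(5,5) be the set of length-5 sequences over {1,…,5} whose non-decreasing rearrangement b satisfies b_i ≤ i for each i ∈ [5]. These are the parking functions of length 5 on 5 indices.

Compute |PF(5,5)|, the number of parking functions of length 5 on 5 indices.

|PF(5,5)| = 1·6^4 = 1·1296 = 1296
Check (1,2,3,1,2) → sorted (1,1,2,2,3): b_i ≤ i ∀i, a PF.

1296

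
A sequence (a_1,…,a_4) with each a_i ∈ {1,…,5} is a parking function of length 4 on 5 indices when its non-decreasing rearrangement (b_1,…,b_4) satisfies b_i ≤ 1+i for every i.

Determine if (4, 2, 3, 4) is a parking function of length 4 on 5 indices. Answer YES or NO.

Sorted: b = (2, 3, 4, 4).
  b_1=2 ≤ 2
  b_2=3 ≤ 3
  b_3=4 ≤ 4
  b_4=4 ≤ 5
All bounds hold ⇒ YES

YES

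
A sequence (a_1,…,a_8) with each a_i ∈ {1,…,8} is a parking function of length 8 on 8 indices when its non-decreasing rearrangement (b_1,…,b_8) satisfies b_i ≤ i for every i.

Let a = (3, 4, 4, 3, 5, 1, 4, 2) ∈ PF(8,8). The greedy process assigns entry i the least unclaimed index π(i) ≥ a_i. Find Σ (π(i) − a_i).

10

Σπ = 36 ({1..8} each once); Σa = 3+4+4+3+5+1+4+2 = 26; disp = 36−26 = 10.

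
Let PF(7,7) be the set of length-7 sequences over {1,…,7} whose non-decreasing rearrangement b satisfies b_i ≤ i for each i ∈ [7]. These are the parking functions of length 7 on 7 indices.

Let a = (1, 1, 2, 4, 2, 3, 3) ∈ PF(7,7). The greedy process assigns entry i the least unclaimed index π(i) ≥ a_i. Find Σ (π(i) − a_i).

Σπ = 28 ({1..7} each once); Σa = 1+1+2+4+2+3+3 = 16; disp = 28−16 = 12.

12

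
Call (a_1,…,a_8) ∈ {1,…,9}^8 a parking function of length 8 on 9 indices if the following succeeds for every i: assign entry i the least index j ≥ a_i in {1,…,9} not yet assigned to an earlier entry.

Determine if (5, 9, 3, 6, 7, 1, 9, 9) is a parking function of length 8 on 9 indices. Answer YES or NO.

Order a: b = (1, 3, 5, 6, 7, 9, 9, 9).
  b_1=1 ≤ 2
  b_2=3 ≤ 3
  b_3=5 > 4
  fails at i=3 ⇒ NO

NO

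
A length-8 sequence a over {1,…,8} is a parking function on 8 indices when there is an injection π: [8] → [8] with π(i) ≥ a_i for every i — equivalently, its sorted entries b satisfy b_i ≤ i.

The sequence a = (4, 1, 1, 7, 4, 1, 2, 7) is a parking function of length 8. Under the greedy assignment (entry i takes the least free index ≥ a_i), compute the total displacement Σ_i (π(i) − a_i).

Σπ(i) = 1+…+8 = 36; Σa = 4+1+1+7+4+1+2+7 = 27; disp = 36−27 = 9.

9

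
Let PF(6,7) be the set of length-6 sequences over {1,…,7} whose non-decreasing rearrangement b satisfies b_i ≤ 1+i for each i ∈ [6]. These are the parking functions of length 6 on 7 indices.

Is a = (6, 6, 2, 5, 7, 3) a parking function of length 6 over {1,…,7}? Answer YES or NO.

Sorted: b = (2, 3, 5, 6, 6, 7).
  b_1=2 ≤ 2
  b_2=3 ≤ 3
  b_3=5 > 4
  fails at i=3 ⇒ NO

NO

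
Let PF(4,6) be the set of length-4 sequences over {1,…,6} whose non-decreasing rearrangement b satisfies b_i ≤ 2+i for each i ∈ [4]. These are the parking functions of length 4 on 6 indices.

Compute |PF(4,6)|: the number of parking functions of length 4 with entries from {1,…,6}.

1029

|PF| = (6+1−4)·(6+1)^{4−1} = 3×343 = 1029
E.g. (5,4,4,1) → sorted (1,4,4,5): b_i ≤ 2+i ∀i, a PF.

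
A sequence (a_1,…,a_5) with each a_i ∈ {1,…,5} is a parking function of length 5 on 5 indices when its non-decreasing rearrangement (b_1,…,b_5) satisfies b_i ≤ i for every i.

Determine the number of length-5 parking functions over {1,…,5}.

1296

Count = (5+1−5)·(5+1)^{5−1} = 1 · 1296 = 1296 [KW]
Check (4,2,3,5,1) → sorted (1,2,3,4,5): b_i ≤ i ∀i, a PF.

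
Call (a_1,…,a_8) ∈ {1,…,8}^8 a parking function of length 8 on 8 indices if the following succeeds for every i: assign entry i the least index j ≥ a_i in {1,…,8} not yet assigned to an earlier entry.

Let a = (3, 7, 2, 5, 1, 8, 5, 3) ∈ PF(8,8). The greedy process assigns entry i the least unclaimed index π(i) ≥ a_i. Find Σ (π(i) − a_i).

2

Σπ(i) = 1+…+8 = 36; Σa = 3+7+2+5+1+8+5+3 = 34; disp = 36−34 = 2.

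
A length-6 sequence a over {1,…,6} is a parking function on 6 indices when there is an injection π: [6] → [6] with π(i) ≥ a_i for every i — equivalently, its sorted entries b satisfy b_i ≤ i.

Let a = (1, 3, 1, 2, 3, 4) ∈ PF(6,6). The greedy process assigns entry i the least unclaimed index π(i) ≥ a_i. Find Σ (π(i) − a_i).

Σπ(i) = 1+…+6 = 21; Σa = 1+3+1+2+3+4 = 14; disp = 21−14 = 7.

7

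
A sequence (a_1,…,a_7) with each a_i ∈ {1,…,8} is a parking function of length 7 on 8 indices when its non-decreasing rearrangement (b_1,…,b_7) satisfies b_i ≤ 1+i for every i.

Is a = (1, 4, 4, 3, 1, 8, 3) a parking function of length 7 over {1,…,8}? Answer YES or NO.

YES

Sorted: b = (1, 1, 3, 3, 4, 4, 8).
  b_1=1 ≤ 2
  b_2=1 ≤ 3
  b_3=3 ≤ 4
  b_4=3 ≤ 5
  b_5=4 ≤ 6
  b_6=4 ≤ 7
  b_7=8 ≤ 8
All bounds hold ⇒ YES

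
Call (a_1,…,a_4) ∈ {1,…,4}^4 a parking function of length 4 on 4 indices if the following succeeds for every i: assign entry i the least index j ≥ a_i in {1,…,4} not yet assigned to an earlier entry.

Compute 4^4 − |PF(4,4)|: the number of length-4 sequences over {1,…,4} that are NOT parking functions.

#PF = 1·5^3 = 1·125 = 125 (Pollak)
One tuple (4,4,4,3) → sorted (3,4,4,4): b_1=3>1, not a PF.
Total 256; non-PF = 256−125 = 131

131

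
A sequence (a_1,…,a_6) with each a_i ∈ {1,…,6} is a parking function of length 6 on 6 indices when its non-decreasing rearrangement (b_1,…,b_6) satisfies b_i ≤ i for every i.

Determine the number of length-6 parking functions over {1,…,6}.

|PF(6,6)| = 1·7^5 = 1·16807 = 16807 (Pollak)
One tuple (6,2,2,1,2,5) → sorted (1,2,2,2,5,6): b_i ≤ i ∀i, a PF.

16807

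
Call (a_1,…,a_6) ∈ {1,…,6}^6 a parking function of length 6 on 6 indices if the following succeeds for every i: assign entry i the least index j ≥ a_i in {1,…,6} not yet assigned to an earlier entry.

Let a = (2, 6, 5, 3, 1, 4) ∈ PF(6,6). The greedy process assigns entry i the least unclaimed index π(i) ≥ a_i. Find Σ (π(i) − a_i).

0

Σπ = 21 ({1..6} each once); Σa = 2+6+5+3+1+4 = 21; disp = 21−21 = 0.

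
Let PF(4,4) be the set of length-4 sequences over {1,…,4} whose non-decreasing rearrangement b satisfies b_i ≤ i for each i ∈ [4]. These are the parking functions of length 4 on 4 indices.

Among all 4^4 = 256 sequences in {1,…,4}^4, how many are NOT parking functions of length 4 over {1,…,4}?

131

|PF| = (4−4+1)·(4+1)^(4−1) = 1×125 = 125 (Konheim–Weiss)
One tuple (3,3,3,3) → sorted (3,3,3,3): b_1=3>1, not a PF.
Total 256; non-PF = 256−125 = 131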